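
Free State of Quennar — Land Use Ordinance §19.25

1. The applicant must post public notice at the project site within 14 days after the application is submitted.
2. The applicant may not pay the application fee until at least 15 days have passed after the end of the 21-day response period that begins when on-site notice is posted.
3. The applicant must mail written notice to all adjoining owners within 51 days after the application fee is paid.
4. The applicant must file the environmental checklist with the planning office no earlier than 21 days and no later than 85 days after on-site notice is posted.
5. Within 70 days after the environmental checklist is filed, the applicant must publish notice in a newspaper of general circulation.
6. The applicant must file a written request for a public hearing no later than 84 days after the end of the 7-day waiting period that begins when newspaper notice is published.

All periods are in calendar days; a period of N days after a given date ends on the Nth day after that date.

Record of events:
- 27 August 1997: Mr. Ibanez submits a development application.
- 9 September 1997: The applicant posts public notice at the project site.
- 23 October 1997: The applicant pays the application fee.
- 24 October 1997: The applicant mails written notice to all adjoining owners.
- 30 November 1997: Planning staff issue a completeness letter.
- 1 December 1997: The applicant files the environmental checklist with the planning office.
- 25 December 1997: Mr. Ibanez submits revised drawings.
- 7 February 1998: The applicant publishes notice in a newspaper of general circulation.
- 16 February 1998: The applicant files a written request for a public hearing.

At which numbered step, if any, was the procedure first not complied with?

None — every step was satisfied

Step 1: 14 days after 27 August 1997 (when the application is submitted) is 10 September 1997; done 9 September 1997 — timely.
Step 2: the earliest permitted date is 15 days after 30 September 1997 (end of the 21-day response period, which began when on-site notice is posted on 9 September 1997), i.e. 15 October 1997; done 23 October 1997, after the minimum wait.
Step 3: 51 days after 23 October 1997 (when the application fee is paid) is 13 December 1997; 24 October 1997 is within that limit.
Step 4: the window is 21–85 days after 9 September 1997 (when on-site notice is posted), so 30 September 1997 through 3 December 1997; done 1 December 1997 — within the window.
Step 5: 70 days after 1 December 1997 (when the environmental checklist is filed) is 9 February 1998; completed 7 February 1998, before the deadline.
Step 6: 84 days after 14 February 1998 (end of the 7-day waiting period, which began when newspaper notice is published on 7 February 1998) is 9 May 1998; completed 16 February 1998, before the deadline.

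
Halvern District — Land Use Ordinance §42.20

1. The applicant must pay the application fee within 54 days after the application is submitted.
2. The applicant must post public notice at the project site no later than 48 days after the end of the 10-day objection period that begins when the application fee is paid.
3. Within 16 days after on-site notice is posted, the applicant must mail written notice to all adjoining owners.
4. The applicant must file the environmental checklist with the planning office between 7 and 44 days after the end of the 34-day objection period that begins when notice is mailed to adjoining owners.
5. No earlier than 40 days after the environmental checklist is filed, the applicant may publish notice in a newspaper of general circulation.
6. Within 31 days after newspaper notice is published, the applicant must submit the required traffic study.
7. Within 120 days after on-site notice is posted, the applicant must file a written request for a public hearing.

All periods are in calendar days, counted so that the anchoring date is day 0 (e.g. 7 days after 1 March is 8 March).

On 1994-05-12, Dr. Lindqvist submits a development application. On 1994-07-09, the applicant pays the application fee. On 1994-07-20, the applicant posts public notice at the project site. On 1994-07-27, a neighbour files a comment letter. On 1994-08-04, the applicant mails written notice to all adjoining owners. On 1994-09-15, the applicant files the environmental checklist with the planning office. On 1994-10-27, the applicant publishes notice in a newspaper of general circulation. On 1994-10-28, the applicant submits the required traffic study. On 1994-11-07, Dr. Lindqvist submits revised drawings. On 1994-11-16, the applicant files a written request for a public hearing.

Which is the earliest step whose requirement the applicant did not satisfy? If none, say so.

Step 1 — counting 54 days from 1994-05-12 (when the application is submitted) gives a deadline of 1994-07-05; done 1994-07-09 — 4 days late.

Step 1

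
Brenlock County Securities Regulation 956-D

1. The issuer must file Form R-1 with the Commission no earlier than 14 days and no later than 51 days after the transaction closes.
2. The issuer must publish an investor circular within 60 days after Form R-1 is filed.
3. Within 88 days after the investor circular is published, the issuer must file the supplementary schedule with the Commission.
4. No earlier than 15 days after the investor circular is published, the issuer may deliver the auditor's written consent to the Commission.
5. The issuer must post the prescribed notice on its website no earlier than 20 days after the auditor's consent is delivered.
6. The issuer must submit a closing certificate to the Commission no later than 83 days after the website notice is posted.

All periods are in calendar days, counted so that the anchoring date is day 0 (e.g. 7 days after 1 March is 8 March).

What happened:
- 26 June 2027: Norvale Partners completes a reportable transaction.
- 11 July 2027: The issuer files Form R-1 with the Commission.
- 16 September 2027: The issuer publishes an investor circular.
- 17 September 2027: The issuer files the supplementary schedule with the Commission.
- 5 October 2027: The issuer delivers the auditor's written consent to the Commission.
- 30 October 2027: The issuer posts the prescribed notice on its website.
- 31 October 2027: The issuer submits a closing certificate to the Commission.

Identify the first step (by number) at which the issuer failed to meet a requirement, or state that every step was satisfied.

Step 2

Step 1 — 14 and 51 days from 26 June 2027 (when the transaction closes) are 10 July 2027 and 16 August 2027 respectively; done 11 July 2027 — within the window.
Step 2 — counting 60 days from 11 July 2027 (when Form R-1 is filed) gives a deadline of 9 September 2027; not done until 16 September 2027, 7 days after the deadline.
No need to go further; step 2 was not satisfied.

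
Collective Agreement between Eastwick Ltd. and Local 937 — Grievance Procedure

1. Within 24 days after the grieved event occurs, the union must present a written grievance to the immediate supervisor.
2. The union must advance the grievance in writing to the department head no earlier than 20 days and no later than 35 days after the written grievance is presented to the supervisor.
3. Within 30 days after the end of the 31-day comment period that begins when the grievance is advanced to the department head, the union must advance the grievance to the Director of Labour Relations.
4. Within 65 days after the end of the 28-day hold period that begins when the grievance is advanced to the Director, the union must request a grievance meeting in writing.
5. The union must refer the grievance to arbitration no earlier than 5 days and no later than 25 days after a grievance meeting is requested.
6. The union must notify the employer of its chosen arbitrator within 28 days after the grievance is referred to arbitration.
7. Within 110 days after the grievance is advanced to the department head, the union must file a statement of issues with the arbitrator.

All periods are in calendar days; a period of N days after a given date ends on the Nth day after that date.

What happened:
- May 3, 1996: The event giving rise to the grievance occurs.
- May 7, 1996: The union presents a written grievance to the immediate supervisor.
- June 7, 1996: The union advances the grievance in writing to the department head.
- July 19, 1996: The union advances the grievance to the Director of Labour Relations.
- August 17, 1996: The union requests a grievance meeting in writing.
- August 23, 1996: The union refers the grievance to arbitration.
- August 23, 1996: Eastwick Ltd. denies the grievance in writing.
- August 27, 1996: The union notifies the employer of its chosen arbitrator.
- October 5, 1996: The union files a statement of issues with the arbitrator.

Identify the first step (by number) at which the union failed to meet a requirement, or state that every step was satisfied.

Step 7

Step 1 — counting 24 days from May 3, 1996 (when the grieved event occurs) gives a deadline of May 27, 1996; May 7, 1996 is within that limit.
Step 2 — 20 and 35 days from May 7, 1996 (when the written grievance is presented to the supervisor) are May 27, 1996 and June 11, 1996 respectively; done June 7, 1996, which is between those dates.
Step 3 — counting 30 days from July 8, 1996 (end of the 31-day comment period, which began when the grievance is advanced to the department head on June 7, 1996) gives a deadline of August 7, 1996; July 19, 1996 is within that limit.
Step 4 — counting 65 days from August 16, 1996 (end of the 28-day hold period, which began when the grievance is advanced to the Director on July 19, 1996) gives a deadline of October 20, 1996; done August 17, 1996 — timely.
Step 5 — 5 and 25 days from August 17, 1996 (when a grievance meeting is requested) are August 22, 1996 and September 11, 1996 respectively; done August 23, 1996 — within the window.
Step 6 — counting 28 days from August 23, 1996 (when the grievance is referred to arbitration) gives a deadline of September 20, 1996; completed August 27, 1996, before the deadline.
Step 7 — counting 110 days from June 7, 1996 (when the grievance is advanced to the department head) gives a deadline of September 25, 1996; October 5, 1996 misses that deadline by 10 days.
The procedure was therefore not followed at step 7.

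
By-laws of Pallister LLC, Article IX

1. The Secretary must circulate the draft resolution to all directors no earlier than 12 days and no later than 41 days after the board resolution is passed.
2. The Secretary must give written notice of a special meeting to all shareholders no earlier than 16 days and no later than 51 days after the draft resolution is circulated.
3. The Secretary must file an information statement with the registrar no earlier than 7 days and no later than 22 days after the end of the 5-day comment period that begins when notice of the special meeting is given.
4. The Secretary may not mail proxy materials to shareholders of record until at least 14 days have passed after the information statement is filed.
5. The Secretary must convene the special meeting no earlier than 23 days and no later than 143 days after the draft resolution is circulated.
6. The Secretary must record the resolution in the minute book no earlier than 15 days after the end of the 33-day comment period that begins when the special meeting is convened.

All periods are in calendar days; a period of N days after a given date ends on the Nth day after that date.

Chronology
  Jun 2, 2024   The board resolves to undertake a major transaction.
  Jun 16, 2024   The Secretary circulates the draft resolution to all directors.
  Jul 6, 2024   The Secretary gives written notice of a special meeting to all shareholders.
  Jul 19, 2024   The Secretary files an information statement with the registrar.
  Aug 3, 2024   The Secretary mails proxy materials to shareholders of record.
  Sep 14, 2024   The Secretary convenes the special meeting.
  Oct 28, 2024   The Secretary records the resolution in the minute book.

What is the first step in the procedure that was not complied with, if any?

Step 6

Step 1: the window is 12–41 days after Jun 2, 2024 (when the board resolution is passed), so Jun 14, 2024 through Jul 13, 2024; Jun 16, 2024 falls inside that range.
Step 2: the window is 16–51 days after Jun 16, 2024 (when the draft resolution is circulated), so Jul 2, 2024 through Aug 6, 2024; Jul 6, 2024 falls inside that range.
Step 3: the window is 7–22 days after Jul 11, 2024 (end of the 5-day comment period, which began when notice of the special meeting is given on Jul 6, 2024), so Jul 18, 2024 through Aug 2, 2024; done Jul 19, 2024 — within the window.
Step 4: the earliest permitted date is 14 days after Jul 19, 2024 (when the information statement is filed), i.e. Aug 2, 2024; Aug 3, 2024 is on or after that date.
Step 5: the window is 23–143 days after Jun 16, 2024 (when the draft resolution is circulated), so Jul 9, 2024 through Nov 6, 2024; Sep 14, 2024 falls inside that range.
Step 6: the earliest permitted date is 15 days after Oct 17, 2024 (end of the 33-day comment period, which began when the special meeting is convened on Sep 14, 2024), i.e. Nov 1, 2024; done Oct 28, 2024 — 4 days too early.
No need to go further; step 6 was not satisfied.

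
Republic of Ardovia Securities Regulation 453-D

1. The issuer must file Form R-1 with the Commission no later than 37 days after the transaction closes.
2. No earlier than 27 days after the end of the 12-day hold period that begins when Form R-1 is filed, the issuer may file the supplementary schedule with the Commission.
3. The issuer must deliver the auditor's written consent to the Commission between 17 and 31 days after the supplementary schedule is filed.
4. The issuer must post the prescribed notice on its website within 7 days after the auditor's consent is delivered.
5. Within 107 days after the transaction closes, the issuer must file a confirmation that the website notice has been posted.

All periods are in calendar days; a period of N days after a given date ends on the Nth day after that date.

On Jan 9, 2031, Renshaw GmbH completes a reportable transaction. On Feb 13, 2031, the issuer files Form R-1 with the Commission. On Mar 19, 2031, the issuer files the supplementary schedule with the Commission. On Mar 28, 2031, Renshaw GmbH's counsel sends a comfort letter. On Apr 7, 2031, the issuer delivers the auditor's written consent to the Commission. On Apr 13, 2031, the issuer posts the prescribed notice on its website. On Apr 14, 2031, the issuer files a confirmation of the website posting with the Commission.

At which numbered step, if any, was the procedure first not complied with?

Step 2

Step 1 — counting 37 days from Jan 9, 2031 (when the transaction closes) gives a deadline of Feb 15, 2031; completed Feb 13, 2031, before the deadline.
Step 2 — must wait 27 days from Feb 25, 2031 (end of the 12-day hold period, which began when Form R-1 is filed on Feb 13, 2031), so not before Mar 24, 2031; Mar 19, 2031 is 5 days before the earliest permitted date.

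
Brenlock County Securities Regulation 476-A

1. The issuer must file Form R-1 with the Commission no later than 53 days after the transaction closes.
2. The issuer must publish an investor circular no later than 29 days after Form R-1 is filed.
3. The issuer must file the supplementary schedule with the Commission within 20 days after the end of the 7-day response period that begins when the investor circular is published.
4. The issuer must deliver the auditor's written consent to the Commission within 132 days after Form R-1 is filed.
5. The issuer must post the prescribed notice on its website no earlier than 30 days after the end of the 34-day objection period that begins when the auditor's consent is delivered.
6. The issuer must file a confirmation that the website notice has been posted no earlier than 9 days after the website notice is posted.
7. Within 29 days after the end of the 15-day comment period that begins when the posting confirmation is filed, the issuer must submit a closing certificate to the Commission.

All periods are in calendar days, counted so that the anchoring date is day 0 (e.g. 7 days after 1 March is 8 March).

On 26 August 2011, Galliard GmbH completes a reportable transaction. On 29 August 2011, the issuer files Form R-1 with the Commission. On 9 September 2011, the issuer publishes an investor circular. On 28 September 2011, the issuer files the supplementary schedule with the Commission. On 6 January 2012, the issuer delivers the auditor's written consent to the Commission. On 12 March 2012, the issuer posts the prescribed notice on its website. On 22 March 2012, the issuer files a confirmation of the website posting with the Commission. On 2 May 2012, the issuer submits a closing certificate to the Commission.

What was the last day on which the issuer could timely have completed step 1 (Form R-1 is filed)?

Step 1 runs from 26 August 2011, when the transaction closes. 53 days after 26 August 2011 is 18 October 2011.

18 October 2011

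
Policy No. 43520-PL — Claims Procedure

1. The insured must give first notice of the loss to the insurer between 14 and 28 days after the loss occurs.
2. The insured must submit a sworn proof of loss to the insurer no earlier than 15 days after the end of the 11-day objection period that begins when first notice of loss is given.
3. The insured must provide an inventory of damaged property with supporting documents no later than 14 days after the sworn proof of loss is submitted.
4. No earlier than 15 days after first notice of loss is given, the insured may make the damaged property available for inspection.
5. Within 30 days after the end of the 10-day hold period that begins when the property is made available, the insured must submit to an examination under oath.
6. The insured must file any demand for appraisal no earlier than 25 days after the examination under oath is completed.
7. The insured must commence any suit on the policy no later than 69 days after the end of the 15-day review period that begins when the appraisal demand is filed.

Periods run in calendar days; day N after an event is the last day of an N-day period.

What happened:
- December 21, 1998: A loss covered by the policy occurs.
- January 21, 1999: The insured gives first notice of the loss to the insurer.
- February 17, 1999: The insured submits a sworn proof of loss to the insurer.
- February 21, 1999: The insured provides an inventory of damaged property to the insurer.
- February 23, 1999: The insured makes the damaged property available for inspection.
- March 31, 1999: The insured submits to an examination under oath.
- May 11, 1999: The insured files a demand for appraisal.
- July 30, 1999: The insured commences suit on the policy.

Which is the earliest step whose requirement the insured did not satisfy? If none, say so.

Step 1

(1) the permitted window runs from December 21, 1998 + 14 = January 4, 1999 to December 21, 1998 + 28 = January 18, 1999; January 21, 1999 is 3 days past the end of the window.
The analysis stops there.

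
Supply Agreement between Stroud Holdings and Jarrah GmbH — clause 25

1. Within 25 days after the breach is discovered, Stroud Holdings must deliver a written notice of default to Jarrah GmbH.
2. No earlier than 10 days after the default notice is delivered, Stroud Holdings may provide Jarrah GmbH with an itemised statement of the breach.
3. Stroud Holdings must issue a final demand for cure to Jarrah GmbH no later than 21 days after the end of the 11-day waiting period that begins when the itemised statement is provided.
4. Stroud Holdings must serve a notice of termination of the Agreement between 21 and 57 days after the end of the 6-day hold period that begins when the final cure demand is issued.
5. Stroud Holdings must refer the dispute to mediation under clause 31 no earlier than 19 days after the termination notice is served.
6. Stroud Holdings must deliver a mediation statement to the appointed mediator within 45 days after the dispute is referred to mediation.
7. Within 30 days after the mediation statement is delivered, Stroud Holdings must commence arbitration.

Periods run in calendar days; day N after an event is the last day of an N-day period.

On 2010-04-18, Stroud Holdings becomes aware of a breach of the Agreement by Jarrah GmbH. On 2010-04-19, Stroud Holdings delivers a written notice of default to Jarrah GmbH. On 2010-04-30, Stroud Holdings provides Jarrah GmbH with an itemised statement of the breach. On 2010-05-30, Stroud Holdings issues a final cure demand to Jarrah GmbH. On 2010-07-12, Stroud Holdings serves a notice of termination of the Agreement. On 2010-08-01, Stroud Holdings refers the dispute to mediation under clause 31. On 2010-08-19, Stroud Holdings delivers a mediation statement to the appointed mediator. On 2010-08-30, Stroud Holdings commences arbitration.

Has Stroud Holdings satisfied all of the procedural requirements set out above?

Step 1: 25 days after 2010-04-18 (when the breach is discovered) is 2010-05-13; 2010-04-19 is within that limit.
Step 2: the earliest permitted date is 10 days after 2010-04-19 (when the default notice is delivered), i.e. 2010-04-29; done 2010-04-30 — permitted.
Step 3: 21 days after 2010-05-11 (end of the 11-day waiting period, which began when the itemised statement is provided on 2010-04-30) is 2010-06-01; completed 2010-05-30, before the deadline.
Step 4: the window is 21–57 days after 2010-06-05 (end of the 6-day hold period, which began when the final cure demand is issued on 2010-05-30), so 2010-06-26 through 2010-08-01; 2010-07-12 falls inside that range.
Step 5: the earliest permitted date is 19 days after 2010-07-12 (when the termination notice is served), i.e. 2010-07-31; 2010-08-01 is on or after that date.
Step 6: 45 days after 2010-08-01 (when the dispute is referred to mediation) is 2010-09-15; completed 2010-08-19, before the deadline.
Step 7: 30 days after 2010-08-19 (when the mediation statement is delivered) is 2010-09-18; completed 2010-08-30, before the deadline.

Yes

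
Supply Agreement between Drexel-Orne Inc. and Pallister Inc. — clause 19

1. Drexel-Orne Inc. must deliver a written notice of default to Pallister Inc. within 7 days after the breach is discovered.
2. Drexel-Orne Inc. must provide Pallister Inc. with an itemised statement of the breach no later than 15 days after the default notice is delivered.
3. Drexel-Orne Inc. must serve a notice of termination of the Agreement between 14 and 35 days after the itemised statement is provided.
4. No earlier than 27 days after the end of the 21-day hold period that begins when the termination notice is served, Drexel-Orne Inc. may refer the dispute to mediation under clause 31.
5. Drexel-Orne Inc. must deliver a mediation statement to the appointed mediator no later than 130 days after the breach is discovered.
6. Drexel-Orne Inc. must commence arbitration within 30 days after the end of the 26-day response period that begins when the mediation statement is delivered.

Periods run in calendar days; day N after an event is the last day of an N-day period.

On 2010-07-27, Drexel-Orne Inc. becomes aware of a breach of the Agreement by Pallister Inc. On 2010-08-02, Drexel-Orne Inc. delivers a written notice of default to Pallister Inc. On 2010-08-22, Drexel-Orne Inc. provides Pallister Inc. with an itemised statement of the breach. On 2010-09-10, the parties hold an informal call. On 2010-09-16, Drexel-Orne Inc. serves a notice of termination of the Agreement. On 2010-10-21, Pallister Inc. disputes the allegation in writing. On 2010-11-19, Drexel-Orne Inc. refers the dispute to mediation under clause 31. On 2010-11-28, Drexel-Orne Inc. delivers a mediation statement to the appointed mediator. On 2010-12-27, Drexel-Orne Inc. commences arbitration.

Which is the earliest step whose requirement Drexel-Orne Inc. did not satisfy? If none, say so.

Step 1: 7 days after 2010-07-27 (when the breach is discovered) is 2010-08-03; done 2010-08-02 — timely.
Step 2: 15 days after 2010-08-02 (when the default notice is delivered) is 2010-08-17; not done until 2010-08-22, 5 days after the deadline.
That is the first point of non-compliance.

Step 2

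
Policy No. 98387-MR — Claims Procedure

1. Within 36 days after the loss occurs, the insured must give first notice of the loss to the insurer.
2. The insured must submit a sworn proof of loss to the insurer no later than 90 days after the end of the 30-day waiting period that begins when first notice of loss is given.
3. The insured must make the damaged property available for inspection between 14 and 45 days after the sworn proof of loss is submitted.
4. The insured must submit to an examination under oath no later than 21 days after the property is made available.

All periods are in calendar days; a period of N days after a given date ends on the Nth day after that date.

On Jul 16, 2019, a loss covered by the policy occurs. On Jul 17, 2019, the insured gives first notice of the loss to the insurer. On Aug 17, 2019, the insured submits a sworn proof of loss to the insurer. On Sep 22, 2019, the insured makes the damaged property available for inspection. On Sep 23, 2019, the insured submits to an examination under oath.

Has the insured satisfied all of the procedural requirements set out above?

Step 1 — counting 36 days from Jul 16, 2019 (when the loss occurs) gives a deadline of Aug 21, 2019; Jul 17, 2019 is within that limit.
Step 2 — counting 90 days from Aug 16, 2019 (end of the 30-day waiting period, which began when first notice of loss is given on Jul 17, 2019) gives a deadline of Nov 14, 2019; completed Aug 17, 2019, before the deadline.
Step 3 — 14 and 45 days from Aug 17, 2019 (when the sworn proof of loss is submitted) are Aug 31, 2019 and Oct 1, 2019 respectively; done Sep 22, 2019 — within the window.
Step 4 — counting 21 days from Sep 22, 2019 (when the property is made available) gives a deadline of Oct 13, 2019; done Sep 23, 2019 — timely.

Yes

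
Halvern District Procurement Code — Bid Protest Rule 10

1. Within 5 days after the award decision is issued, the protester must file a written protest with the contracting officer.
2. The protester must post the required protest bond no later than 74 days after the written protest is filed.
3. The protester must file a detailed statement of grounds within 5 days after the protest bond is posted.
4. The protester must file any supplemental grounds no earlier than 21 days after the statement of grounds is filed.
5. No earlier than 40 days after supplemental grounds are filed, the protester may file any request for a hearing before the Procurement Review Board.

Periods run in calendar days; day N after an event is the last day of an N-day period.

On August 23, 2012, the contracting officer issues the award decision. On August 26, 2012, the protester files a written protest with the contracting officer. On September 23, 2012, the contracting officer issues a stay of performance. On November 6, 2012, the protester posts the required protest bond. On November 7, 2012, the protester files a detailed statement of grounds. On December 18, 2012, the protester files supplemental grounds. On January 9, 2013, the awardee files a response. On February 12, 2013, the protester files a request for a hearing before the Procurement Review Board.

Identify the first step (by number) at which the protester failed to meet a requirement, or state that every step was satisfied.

(1) due by August 23, 2012 + 5 days = August 28, 2012; done August 26, 2012 — timely.
(2) due by August 26, 2012 + 74 days = November 8, 2012; done November 6, 2012 — timely.
(3) due by November 6, 2012 + 5 days = November 11, 2012; November 7, 2012 is within that limit.
(4) permitted from November 7, 2012 + 21 days = November 28, 2012 onward; done December 18, 2012, after the minimum wait.
(5) permitted from December 18, 2012 + 40 days = January 27, 2013 onward; February 12, 2013 is on or after that date.

None — every step was satisfied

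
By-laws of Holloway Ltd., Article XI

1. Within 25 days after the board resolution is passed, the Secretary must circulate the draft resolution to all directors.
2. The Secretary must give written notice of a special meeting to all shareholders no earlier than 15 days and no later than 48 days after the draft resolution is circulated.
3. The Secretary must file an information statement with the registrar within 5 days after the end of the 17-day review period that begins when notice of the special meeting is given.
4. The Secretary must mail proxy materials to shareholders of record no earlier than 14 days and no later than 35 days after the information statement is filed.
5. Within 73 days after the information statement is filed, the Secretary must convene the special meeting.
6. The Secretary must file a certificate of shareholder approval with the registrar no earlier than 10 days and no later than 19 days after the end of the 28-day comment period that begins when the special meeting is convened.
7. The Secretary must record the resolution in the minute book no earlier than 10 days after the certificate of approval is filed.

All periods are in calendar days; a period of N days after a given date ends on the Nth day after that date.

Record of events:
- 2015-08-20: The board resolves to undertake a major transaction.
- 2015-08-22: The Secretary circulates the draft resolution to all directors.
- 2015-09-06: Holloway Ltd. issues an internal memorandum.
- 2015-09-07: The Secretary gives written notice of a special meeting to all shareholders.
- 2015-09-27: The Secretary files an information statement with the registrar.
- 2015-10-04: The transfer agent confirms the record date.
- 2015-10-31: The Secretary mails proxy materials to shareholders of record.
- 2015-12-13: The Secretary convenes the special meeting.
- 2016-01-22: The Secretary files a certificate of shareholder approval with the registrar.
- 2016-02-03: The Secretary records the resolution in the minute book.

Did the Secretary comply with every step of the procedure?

No

Step 1: 25 days after 2015-08-20 (when the board resolution is passed) is 2015-09-14; completed 2015-08-22, before the deadline.
Step 2: the window is 15–48 days after 2015-08-22 (when the draft resolution is circulated), so 2015-09-06 through 2015-10-09; done 2015-09-07 — within the window.
Step 3: 5 days after 2015-09-24 (end of the 17-day review period, which began when notice of the special meeting is given on 2015-09-07) is 2015-09-29; completed 2015-09-27, before the deadline.
Step 4: the window is 14–35 days after 2015-09-27 (when the information statement is filed), so 2015-10-11 through 2015-11-01; done 2015-10-31 — within the window.
Step 5: 73 days after 2015-09-27 (when the information statement is filed) is 2015-12-09; not done until 2015-12-13, 4 days after the deadline.
No need to go further; step 5 was not satisfied.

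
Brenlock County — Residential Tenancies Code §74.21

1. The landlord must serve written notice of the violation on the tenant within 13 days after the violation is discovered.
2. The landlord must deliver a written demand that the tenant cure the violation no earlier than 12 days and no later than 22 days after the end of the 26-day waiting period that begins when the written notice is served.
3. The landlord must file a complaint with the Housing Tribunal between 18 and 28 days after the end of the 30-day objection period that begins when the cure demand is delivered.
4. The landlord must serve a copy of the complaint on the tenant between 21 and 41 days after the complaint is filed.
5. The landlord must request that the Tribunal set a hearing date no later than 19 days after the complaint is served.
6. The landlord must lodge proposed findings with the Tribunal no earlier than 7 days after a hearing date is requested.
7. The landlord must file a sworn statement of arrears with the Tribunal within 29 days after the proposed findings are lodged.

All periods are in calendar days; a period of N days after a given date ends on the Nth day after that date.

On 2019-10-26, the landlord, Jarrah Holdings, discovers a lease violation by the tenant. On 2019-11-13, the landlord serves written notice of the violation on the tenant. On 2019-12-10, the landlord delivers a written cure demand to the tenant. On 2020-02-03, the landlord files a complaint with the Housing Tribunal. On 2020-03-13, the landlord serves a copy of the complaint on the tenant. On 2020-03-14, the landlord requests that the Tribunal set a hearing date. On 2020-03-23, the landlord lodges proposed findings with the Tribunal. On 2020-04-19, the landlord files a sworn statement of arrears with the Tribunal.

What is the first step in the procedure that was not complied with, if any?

Step 1

(1) due by 2019-10-26 + 13 days = 2019-11-08; done 2019-11-13 — 5 days late.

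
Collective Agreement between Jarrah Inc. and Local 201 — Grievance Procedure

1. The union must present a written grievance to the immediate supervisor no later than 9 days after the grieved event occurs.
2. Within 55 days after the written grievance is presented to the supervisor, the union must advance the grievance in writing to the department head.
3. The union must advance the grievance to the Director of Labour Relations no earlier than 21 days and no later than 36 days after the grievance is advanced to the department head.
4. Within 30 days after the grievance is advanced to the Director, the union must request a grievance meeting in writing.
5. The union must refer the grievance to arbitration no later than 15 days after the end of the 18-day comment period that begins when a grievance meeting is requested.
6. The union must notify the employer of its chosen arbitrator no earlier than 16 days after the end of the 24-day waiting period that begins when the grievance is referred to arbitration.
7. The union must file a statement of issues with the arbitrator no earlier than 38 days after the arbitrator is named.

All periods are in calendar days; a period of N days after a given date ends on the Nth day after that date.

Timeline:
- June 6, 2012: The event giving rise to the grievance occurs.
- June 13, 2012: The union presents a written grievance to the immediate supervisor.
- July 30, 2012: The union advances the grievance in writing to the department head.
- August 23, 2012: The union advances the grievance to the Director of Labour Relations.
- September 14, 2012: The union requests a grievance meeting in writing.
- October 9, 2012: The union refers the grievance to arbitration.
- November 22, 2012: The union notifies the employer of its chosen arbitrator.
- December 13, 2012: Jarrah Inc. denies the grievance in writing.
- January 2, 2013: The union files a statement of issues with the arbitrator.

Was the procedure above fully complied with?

Yes

Step 1 — counting 9 days from June 6, 2012 (when the grieved event occurs) gives a deadline of June 15, 2012; June 13, 2012 is within that limit.
Step 2 — counting 55 days from June 13, 2012 (when the written grievance is presented to the supervisor) gives a deadline of August 7, 2012; completed July 30, 2012, before the deadline.
Step 3 — 21 and 36 days from July 30, 2012 (when the grievance is advanced to the department head) are August 20, 2012 and September 4, 2012 respectively; August 23, 2012 falls inside that range.
Step 4 — counting 30 days from August 23, 2012 (when the grievance is advanced to the Director) gives a deadline of September 22, 2012; done September 14, 2012 — timely.
Step 5 — counting 15 days from October 2, 2012 (end of the 18-day comment period, which began when a grievance meeting is requested on September 14, 2012) gives a deadline of October 17, 2012; done October 9, 2012 — timely.
Step 6 — must wait 16 days from November 2, 2012 (end of the 24-day waiting period, which began when the grievance is referred to arbitration on October 9, 2012), so not before November 18, 2012; November 22, 2012 is on or after that date.
Step 7 — must wait 38 days from November 22, 2012 (when the arbitrator is named), so not before December 30, 2012; January 2, 2013 is on or after that date.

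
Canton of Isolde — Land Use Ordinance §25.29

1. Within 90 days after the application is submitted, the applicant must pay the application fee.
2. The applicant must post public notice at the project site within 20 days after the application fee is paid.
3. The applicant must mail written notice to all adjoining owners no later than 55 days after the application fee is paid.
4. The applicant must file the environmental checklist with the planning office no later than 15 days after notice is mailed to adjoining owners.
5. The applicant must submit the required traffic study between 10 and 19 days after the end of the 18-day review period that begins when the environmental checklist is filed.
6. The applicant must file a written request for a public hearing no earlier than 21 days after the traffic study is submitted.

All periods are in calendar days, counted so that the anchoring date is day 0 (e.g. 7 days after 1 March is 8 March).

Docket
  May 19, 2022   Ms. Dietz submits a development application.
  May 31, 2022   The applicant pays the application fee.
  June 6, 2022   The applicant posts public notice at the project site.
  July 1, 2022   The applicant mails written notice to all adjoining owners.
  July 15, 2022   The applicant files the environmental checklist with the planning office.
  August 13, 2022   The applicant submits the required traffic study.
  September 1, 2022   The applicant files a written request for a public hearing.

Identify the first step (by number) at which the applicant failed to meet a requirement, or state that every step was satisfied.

Step 1 — counting 90 days from May 19, 2022 (when the application is submitted) gives a deadline of August 17, 2022; completed May 31, 2022, before the deadline.
Step 2 — counting 20 days from May 31, 2022 (when the application fee is paid) gives a deadline of June 20, 2022; done June 6, 2022 — timely.
Step 3 — counting 55 days from May 31, 2022 (when the application fee is paid) gives a deadline of July 25, 2022; done July 1, 2022 — timely.
Step 4 — counting 15 days from July 1, 2022 (when notice is mailed to adjoining owners) gives a deadline of July 16, 2022; July 15, 2022 is within that limit.
Step 5 — 10 and 19 days from August 2, 2022 (end of the 18-day review period, which began when the environmental checklist is filed on July 15, 2022) are August 12, 2022 and August 21, 2022 respectively; done August 13, 2022, which is between those dates.
Step 6 — must wait 21 days from August 13, 2022 (when the traffic study is submitted), so not before September 3, 2022; done September 1, 2022 — 2 days too early.

Step 6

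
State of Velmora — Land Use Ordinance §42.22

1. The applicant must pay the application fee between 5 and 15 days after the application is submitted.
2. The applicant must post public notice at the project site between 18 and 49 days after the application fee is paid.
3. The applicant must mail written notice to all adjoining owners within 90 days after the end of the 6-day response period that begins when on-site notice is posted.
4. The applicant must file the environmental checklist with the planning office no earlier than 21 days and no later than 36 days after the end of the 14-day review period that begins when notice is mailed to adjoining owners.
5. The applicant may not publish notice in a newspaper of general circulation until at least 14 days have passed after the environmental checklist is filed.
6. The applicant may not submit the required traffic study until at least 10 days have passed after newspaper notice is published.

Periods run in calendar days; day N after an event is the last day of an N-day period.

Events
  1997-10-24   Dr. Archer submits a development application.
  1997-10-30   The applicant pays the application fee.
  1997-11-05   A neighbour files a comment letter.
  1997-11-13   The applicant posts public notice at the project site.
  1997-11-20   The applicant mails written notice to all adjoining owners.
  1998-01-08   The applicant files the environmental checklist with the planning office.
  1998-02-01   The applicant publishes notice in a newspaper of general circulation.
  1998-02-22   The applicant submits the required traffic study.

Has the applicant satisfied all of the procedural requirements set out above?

No

Step 1 — 5 and 15 days from 1997-10-24 (when the application is submitted) are 1997-10-29 and 1997-11-08 respectively; done 1997-10-30 — within the window.
Step 2 — 18 and 49 days from 1997-10-30 (when the application fee is paid) are 1997-11-17 and 1997-12-18 respectively; 1997-11-13 is 4 days too early.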